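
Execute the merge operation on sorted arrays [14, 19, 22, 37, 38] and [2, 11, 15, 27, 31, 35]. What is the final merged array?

Merging process:

Compare 14 vs 2: take 2 from right. Merged: [2]
Compare 14 vs 11: take 11 from right. Merged: [2, 11]
Compare 14 vs 15: take 14 from left. Merged: [2, 11, 14]
Compare 19 vs 15: take 15 from right. Merged: [2, 11, 14, 15]
Compare 19 vs 27: take 19 from left. Merged: [2, 11, 14, 15, 19]
Compare 22 vs 27: take 22 from left. Merged: [2, 11, 14, 15, 19, 22]
Compare 37 vs 27: take 27 from right. Merged: [2, 11, 14, 15, 19, 22, 27]
Compare 37 vs 31: take 31 from right. Merged: [2, 11, 14, 15, 19, 22, 27, 31]
Compare 37 vs 35: take 35 from right. Merged: [2, 11, 14, 15, 19, 22, 27, 31, 35]
Append remaining from left: [37, 38]. Merged: [2, 11, 14, 15, 19, 22, 27, 31, 35, 37, 38]

Final merged array: [2, 11, 14, 15, 19, 22, 27, 31, 35, 37, 38]
Total comparisons: 9

The merged array is [2, 11, 14, 15, 19, 22, 27, 31, 35, 37, 38], requiring 9 comparisons. The merge step runs in O(n) time where n is the total number of elements.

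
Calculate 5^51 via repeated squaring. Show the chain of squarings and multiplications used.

Computing 5^51 by squaring (build up from 5^1; each line after the first costs one multiplication):

5^1 = 5
5^2 = (5^1)^2 = 5^2 = 25
5^3 = 5 * 5^2 = 5 * 25 = 125
5^6 = (5^3)^2 = 125^2 = 15625
5^12 = (5^6)^2 = 15625^2 = 244140625
5^24 = (5^12)^2 = 244140625^2 = 59604644775390625
5^25 = 5 * 5^24 = 5 * 59604644775390625 = 298023223876953125
5^50 = (5^25)^2 = 298023223876953125^2 = 88817841970012523233890533447265625
5^51 = 5 * 5^50 = 5 * 88817841970012523233890533447265625 = 444089209850062616169452667236328125

Result: 444089209850062616169452667236328125
Multiplications needed: 8 (8 lines after 5^1)

5^51 = 444089209850062616169452667236328125. Using exponentiation by squaring, this requires 8 multiplications. The key idea: if the exponent is even, square the half-power; if odd, multiply by the base once.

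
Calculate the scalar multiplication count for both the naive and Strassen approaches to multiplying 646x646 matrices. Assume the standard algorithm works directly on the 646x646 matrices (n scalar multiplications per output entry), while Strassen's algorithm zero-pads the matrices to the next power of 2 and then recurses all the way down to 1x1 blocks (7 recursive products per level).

Matrix multiplication for 646x646 matrices:

Strassen's algorithm requires power-of-2 dimensions. Pad 646x646 to 1024x1024 (next power of 2).

Standard algorithm: 646^3 = 269586136 multiplications
Strassen's algorithm: 7^(log2(1024)) = 7^10 = 282475249 multiplications
Difference: 269586136 - 282475249 = -12889113 (Strassen uses MORE here due to padding overhead — for small or just-over-power-of-2 n, padding can outweigh the per-level savings)

Standard: 269586136 multiplications (646^3). Strassen: 282475249 multiplications (7^10, after padding to 1024x1024). Strassen reduces 8 recursive multiplications to 7 at each level.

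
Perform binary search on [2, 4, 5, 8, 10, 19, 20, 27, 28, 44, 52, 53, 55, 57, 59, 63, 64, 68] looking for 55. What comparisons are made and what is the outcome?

Binary search for 55 in [2, 4, 5, 8, 10, 19, 20, 27, 28, 44, 52, 53, 55, 57, 59, 63, 64, 68]:

lo=0, hi=17, mid=8, arr[mid]=28 -> 28 < 55, search right half
lo=9, hi=17, mid=13, arr[mid]=57 -> 57 > 55, search left half
lo=9, hi=12, mid=10, arr[mid]=52 -> 52 < 55, search right half
lo=11, hi=12, mid=11, arr[mid]=53 -> 53 < 55, search right half
lo=12, hi=12, mid=12, arr[mid]=55 -> Found target at index 12!

Binary search finds 55 at index 12 after 5 comparisons. The search repeatedly halves the search space by comparing with the middle element.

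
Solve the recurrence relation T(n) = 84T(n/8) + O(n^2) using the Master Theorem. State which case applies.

Master Theorem for T(n) = 84T(n/8) + O(n^2):

a = 84, b = 8, c = 2
log_b(a) = log_8(84) = 2.1308

Case 1: c = 2 < log_8(84) = 2.1308
T(n) = O(n^(log_8 84))

For T(n) = 84T(n/8) + O(n^2): log_8(84) = 2.1308. This is Case 1 of the Master Theorem (c < log_b(a), work dominated by leaves), giving O(n^(log_8 84)).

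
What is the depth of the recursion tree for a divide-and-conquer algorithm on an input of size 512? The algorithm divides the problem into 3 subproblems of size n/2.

For divide and conquer with division factor 2:

Problem sizes at each level:
Level 0: 512
Level 1: 256
Level 2: 128
Level 3: 64
Level 4: 32
Level 5: 16
Level 6: 8
Level 7: 4
Level 8: 2
Level 9: 1

The root is level 0 and the size-1 base case is level 9 (the tree spans levels 0 through 9, i.e. 10 levels counting the root), so the depth is the number of divisions: log_2(512) = 9

The recursion tree depth is log_2(512) = 9. At each level, the problem size is divided by 2, so it takes 9 divisions to reduce to a base case of size 1. The algorithm makes 3 recursive calls at each level.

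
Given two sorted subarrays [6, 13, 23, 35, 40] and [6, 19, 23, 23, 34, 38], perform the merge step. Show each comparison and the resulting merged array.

Merging process:

Compare 6 vs 6: take 6 from left. Merged: [6]
Compare 13 vs 6: take 6 from right. Merged: [6, 6]
Compare 13 vs 19: take 13 from left. Merged: [6, 6, 13]
Compare 23 vs 19: take 19 from right. Merged: [6, 6, 13, 19]
Compare 23 vs 23: take 23 from left. Merged: [6, 6, 13, 19, 23]
Compare 35 vs 23: take 23 from right. Merged: [6, 6, 13, 19, 23, 23]
Compare 35 vs 23: take 23 from right. Merged: [6, 6, 13, 19, 23, 23, 23]
Compare 35 vs 34: take 34 from right. Merged: [6, 6, 13, 19, 23, 23, 23, 34]
Compare 35 vs 38: take 35 from left. Merged: [6, 6, 13, 19, 23, 23, 23, 34, 35]
Compare 40 vs 38: take 38 from right. Merged: [6, 6, 13, 19, 23, 23, 23, 34, 35, 38]
Append remaining from left: [40]. Merged: [6, 6, 13, 19, 23, 23, 23, 34, 35, 38, 40]

Final merged array: [6, 6, 13, 19, 23, 23, 23, 34, 35, 38, 40]
Total comparisons: 10

The merged array is [6, 6, 13, 19, 23, 23, 23, 34, 35, 38, 40], requiring 10 comparisons. The merge step runs in O(n) time where n is the total number of elements.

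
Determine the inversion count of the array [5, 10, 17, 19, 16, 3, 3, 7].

Finding inversions in [5, 10, 17, 19, 16, 3, 3, 7]:

(0, 5): arr[0]=5 > arr[5]=3
(0, 6): arr[0]=5 > arr[6]=3
(1, 5): arr[1]=10 > arr[5]=3
(1, 6): arr[1]=10 > arr[6]=3
(1, 7): arr[1]=10 > arr[7]=7
(2, 4): arr[2]=17 > arr[4]=16
(2, 5): arr[2]=17 > arr[5]=3
(2, 6): arr[2]=17 > arr[6]=3
(2, 7): arr[2]=17 > arr[7]=7
(3, 4): arr[3]=19 > arr[4]=16
(3, 5): arr[3]=19 > arr[5]=3
(3, 6): arr[3]=19 > arr[6]=3
(3, 7): arr[3]=19 > arr[7]=7
(4, 5): arr[4]=16 > arr[5]=3
(4, 6): arr[4]=16 > arr[6]=3
(4, 7): arr[4]=16 > arr[7]=7

Total inversions: 16

The array has 16 inversion(s): (0,5), (0,6), (1,5), (1,6), (1,7), (2,4), (2,5), (2,6), (2,7), (3,4), (3,5), (3,6), (3,7), (4,5), (4,6), (4,7). Each pair (i,j) satisfies i < j and arr[i] > arr[j].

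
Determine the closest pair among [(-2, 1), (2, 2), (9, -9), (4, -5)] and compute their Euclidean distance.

Computing all pairwise distances among 4 points:

d((-2, 1), (2, 2)) = 4.1231 <-- minimum
d((-2, 1), (9, -9)) = 14.8661
d((-2, 1), (4, -5)) = 8.4853
d((2, 2), (9, -9)) = 13.0384
d((2, 2), (4, -5)) = 7.2801
d((9, -9), (4, -5)) = 6.4031

Closest pair: (-2, 1) and (2, 2) with distance 4.1231

The closest pair is (-2, 1) and (2, 2) with Euclidean distance 4.1231. For 4 points, brute-force pairwise comparison is shown above. For large n, the divide-and-conquer algorithm (sort by x, recurse on halves, check the dividing strip) achieves O(n log n).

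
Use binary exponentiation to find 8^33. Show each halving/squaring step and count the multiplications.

Computing 8^33 by squaring (build up from 8^1; each line after the first costs one multiplication):

8^1 = 8
8^2 = (8^1)^2 = 8^2 = 64
8^4 = (8^2)^2 = 64^2 = 4096
8^8 = (8^4)^2 = 4096^2 = 16777216
8^16 = (8^8)^2 = 16777216^2 = 281474976710656
8^32 = (8^16)^2 = 281474976710656^2 = 79228162514264337593543950336
8^33 = 8 * 8^32 = 8 * 79228162514264337593543950336 = 633825300114114700748351602688

Result: 633825300114114700748351602688
Multiplications needed: 6 (6 lines after 8^1)

8^33 = 633825300114114700748351602688. Using exponentiation by squaring, this requires 6 multiplications. The key idea: if the exponent is even, square the half-power; if odd, multiply by the base once.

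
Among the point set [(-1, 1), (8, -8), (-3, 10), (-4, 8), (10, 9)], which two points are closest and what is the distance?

Computing all pairwise distances among 5 points:

d((-1, 1), (8, -8)) = 12.7279
d((-1, 1), (-3, 10)) = 9.2195
d((-1, 1), (-4, 8)) = 7.6158
d((-1, 1), (10, 9)) = 13.6015
d((8, -8), (-3, 10)) = 21.095
d((8, -8), (-4, 8)) = 20.0
d((8, -8), (10, 9)) = 17.1172
d((-3, 10), (-4, 8)) = 2.2361 <-- minimum
d((-3, 10), (10, 9)) = 13.0384
d((-4, 8), (10, 9)) = 14.0357

Closest pair: (-3, 10) and (-4, 8) with distance 2.2361

The closest pair is (-3, 10) and (-4, 8) with Euclidean distance 2.2361. For 5 points, brute-force pairwise comparison is shown above. For large n, the divide-and-conquer algorithm (sort by x, recurse on halves, check the dividing strip) achieves O(n log n).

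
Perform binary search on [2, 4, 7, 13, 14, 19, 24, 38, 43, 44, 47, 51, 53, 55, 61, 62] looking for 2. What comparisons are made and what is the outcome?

Binary search for 2 in [2, 4, 7, 13, 14, 19, 24, 38, 43, 44, 47, 51, 53, 55, 61, 62]:

lo=0, hi=15, mid=7, arr[mid]=38 -> 38 > 2, search left half
lo=0, hi=6, mid=3, arr[mid]=13 -> 13 > 2, search left half
lo=0, hi=2, mid=1, arr[mid]=4 -> 4 > 2, search left half
lo=0, hi=0, mid=0, arr[mid]=2 -> Found target at index 0!

Binary search finds 2 at index 0 after 4 comparisons. The search repeatedly halves the search space by comparing with the middle element.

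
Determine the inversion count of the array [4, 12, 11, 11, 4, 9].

Finding inversions in [4, 12, 11, 11, 4, 9]:

(1, 2): arr[1]=12 > arr[2]=11
(1, 3): arr[1]=12 > arr[3]=11
(1, 4): arr[1]=12 > arr[4]=4
(1, 5): arr[1]=12 > arr[5]=9
(2, 4): arr[2]=11 > arr[4]=4
(2, 5): arr[2]=11 > arr[5]=9
(3, 4): arr[3]=11 > arr[4]=4
(3, 5): arr[3]=11 > arr[5]=9

Total inversions: 8

The array has 8 inversion(s): (1,2), (1,3), (1,4), (1,5), (2,4), (2,5), (3,4), (3,5). Each pair (i,j) satisfies i < j and arr[i] > arr[j].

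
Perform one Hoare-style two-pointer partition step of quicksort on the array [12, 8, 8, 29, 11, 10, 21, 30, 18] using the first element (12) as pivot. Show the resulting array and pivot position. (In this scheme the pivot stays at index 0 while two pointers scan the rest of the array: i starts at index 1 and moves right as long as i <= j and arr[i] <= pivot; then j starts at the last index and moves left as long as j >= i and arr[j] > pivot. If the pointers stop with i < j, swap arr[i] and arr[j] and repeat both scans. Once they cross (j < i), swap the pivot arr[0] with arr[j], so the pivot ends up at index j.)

Hoare-style two-pointer partition with pivot = 12:

Initial array: [12, 8, 8, 29, 11, 10, 21, 30, 18]

Pointers start at i = 1, j = 8.
i stops at index 3 (arr[3]=29 > 12), j stops at index 5 (arr[5]=10 <= 12): swap arr[3] and arr[5], array becomes [12, 8, 8, 10, 11, 29, 21, 30, 18]
i ends at 5, j ends at 4: the pointers have crossed (j < i), so scanning stops.

Swap pivot arr[0] with arr[4] to place pivot at position 4: [11, 8, 8, 10, 12, 29, 21, 30, 18]
Pivot position: 4

After partitioning with pivot 12, the array becomes [11, 8, 8, 10, 12, 29, 21, 30, 18]. The pivot is placed at index 4. All elements to the left of the pivot are <= 12, and all elements to the right are > 12.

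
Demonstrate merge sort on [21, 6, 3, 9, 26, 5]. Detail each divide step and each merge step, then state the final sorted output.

Merge sort trace:

Split: [21, 6, 3, 9, 26, 5] -> [21, 6, 3] and [9, 26, 5]
  Split: [21, 6, 3] -> [21] and [6, 3]
    Split: [6, 3] -> [6] and [3]
    Merge: [6] + [3] -> [3, 6]
  Merge: [21] + [3, 6] -> [3, 6, 21]
  Split: [9, 26, 5] -> [9] and [26, 5]
    Split: [26, 5] -> [26] and [5]
    Merge: [26] + [5] -> [5, 26]
  Merge: [9] + [5, 26] -> [5, 9, 26]
Merge: [3, 6, 21] + [5, 9, 26] -> [3, 5, 6, 9, 21, 26]

Final sorted array: [3, 5, 6, 9, 21, 26]

The merge sort proceeds by recursively splitting the array and merging sorted halves.
After all merges, the sorted array is [3, 5, 6, 9, 21, 26].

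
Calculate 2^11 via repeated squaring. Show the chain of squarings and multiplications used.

Computing 2^11 by squaring (build up from 2^1; each line after the first costs one multiplication):

2^1 = 2
2^2 = (2^1)^2 = 2^2 = 4
2^4 = (2^2)^2 = 4^2 = 16
2^5 = 2 * 2^4 = 2 * 16 = 32
2^10 = (2^5)^2 = 32^2 = 1024
2^11 = 2 * 2^10 = 2 * 1024 = 2048

Result: 2048
Multiplications needed: 5 (5 lines after 2^1)

2^11 = 2048. Using exponentiation by squaring, this requires 5 multiplications. The key idea: if the exponent is even, square the half-power; if odd, multiply by the base once.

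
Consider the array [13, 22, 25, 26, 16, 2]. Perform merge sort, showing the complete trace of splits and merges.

Merge sort trace:

Split: [13, 22, 25, 26, 16, 2] -> [13, 22, 25] and [26, 16, 2]
  Split: [13, 22, 25] -> [13] and [22, 25]
    Split: [22, 25] -> [22] and [25]
    Merge: [22] + [25] -> [22, 25]
  Merge: [13] + [22, 25] -> [13, 22, 25]
  Split: [26, 16, 2] -> [26] and [16, 2]
    Split: [16, 2] -> [16] and [2]
    Merge: [16] + [2] -> [2, 16]
  Merge: [26] + [2, 16] -> [2, 16, 26]
Merge: [13, 22, 25] + [2, 16, 26] -> [2, 13, 16, 22, 25, 26]

Final sorted array: [2, 13, 16, 22, 25, 26]

The merge sort proceeds by recursively splitting the array and merging sorted halves.
After all merges, the sorted array is [2, 13, 16, 22, 25, 26].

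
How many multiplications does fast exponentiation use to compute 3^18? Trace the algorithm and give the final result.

Computing 3^18 by squaring (build up from 3^1; each line after the first costs one multiplication):

3^1 = 3
3^2 = (3^1)^2 = 3^2 = 9
3^4 = (3^2)^2 = 9^2 = 81
3^8 = (3^4)^2 = 81^2 = 6561
3^9 = 3 * 3^8 = 3 * 6561 = 19683
3^18 = (3^9)^2 = 19683^2 = 387420489

Result: 387420489
Multiplications needed: 5 (5 lines after 3^1)

3^18 = 387420489. Using exponentiation by squaring, this requires 5 multiplications. The key idea: if the exponent is even, square the half-power; if odd, multiply by the base once.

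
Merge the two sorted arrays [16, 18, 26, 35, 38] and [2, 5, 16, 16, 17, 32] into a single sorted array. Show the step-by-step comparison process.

Merging process:

Compare 16 vs 2: take 2 from right. Merged: [2]
Compare 16 vs 5: take 5 from right. Merged: [2, 5]
Compare 16 vs 16: take 16 from left. Merged: [2, 5, 16]
Compare 18 vs 16: take 16 from right. Merged: [2, 5, 16, 16]
Compare 18 vs 16: take 16 from right. Merged: [2, 5, 16, 16, 16]
Compare 18 vs 17: take 17 from right. Merged: [2, 5, 16, 16, 16, 17]
Compare 18 vs 32: take 18 from left. Merged: [2, 5, 16, 16, 16, 17, 18]
Compare 26 vs 32: take 26 from left. Merged: [2, 5, 16, 16, 16, 17, 18, 26]
Compare 35 vs 32: take 32 from right. Merged: [2, 5, 16, 16, 16, 17, 18, 26, 32]
Append remaining from left: [35, 38]. Merged: [2, 5, 16, 16, 16, 17, 18, 26, 32, 35, 38]

Final merged array: [2, 5, 16, 16, 16, 17, 18, 26, 32, 35, 38]
Total comparisons: 9

The merged array is [2, 5, 16, 16, 16, 17, 18, 26, 32, 35, 38], requiring 9 comparisons. The merge step runs in O(n) time where n is the total number of elements.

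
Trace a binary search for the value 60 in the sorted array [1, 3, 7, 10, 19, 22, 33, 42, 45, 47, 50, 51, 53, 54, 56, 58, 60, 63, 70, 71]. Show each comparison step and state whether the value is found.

Binary search for 60 in [1, 3, 7, 10, 19, 22, 33, 42, 45, 47, 50, 51, 53, 54, 56, 58, 60, 63, 70, 71]:

lo=0, hi=19, mid=9, arr[mid]=47 -> 47 < 60, search right half
lo=10, hi=19, mid=14, arr[mid]=56 -> 56 < 60, search right half
lo=15, hi=19, mid=17, arr[mid]=63 -> 63 > 60, search left half
lo=15, hi=16, mid=15, arr[mid]=58 -> 58 < 60, search right half
lo=16, hi=16, mid=16, arr[mid]=60 -> Found target at index 16!

Binary search finds 60 at index 16 after 5 comparisons. The search repeatedly halves the search space by comparing with the middle element.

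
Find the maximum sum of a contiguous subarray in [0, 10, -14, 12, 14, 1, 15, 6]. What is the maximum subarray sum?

Using Kadane's algorithm on [0, 10, -14, 12, 14, 1, 15, 6]:

Scanning through the array:
Position 1 (value 10): max_ending_here = 10, max_so_far = 10
Position 2 (value -14): max_ending_here = -4, max_so_far = 10
Position 3 (value 12): max_ending_here = 12, max_so_far = 12
Position 4 (value 14): max_ending_here = 26, max_so_far = 26
Position 5 (value 1): max_ending_here = 27, max_so_far = 27
Position 6 (value 15): max_ending_here = 42, max_so_far = 42
Position 7 (value 6): max_ending_here = 48, max_so_far = 48

Maximum subarray: [12, 14, 1, 15, 6]
Maximum sum: 48

The maximum subarray is [12, 14, 1, 15, 6] with sum 48. This subarray runs from index 3 to index 7.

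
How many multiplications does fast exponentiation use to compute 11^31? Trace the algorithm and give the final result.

Computing 11^31 by squaring (build up from 11^1; each line after the first costs one multiplication):

11^1 = 11
11^2 = (11^1)^2 = 11^2 = 121
11^3 = 11 * 11^2 = 11 * 121 = 1331
11^6 = (11^3)^2 = 1331^2 = 1771561
11^7 = 11 * 11^6 = 11 * 1771561 = 19487171
11^14 = (11^7)^2 = 19487171^2 = 379749833583241
11^15 = 11 * 11^14 = 11 * 379749833583241 = 4177248169415651
11^30 = (11^15)^2 = 4177248169415651^2 = 17449402268886407318558803753801
11^31 = 11 * 11^30 = 11 * 17449402268886407318558803753801 = 191943424957750480504146841291811

Result: 191943424957750480504146841291811
Multiplications needed: 8 (8 lines after 11^1)

11^31 = 191943424957750480504146841291811. Using exponentiation by squaring, this requires 8 multiplications. The key idea: if the exponent is even, square the half-power; if odd, multiply by the base once.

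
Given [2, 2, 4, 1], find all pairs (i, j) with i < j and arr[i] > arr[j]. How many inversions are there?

Finding inversions in [2, 2, 4, 1]:

(0, 3): arr[0]=2 > arr[3]=1
(1, 3): arr[1]=2 > arr[3]=1
(2, 3): arr[2]=4 > arr[3]=1

Total inversions: 3

The array has 3 inversion(s): (0,3), (1,3), (2,3). Each pair (i,j) satisfies i < j and arr[i] > arr[j].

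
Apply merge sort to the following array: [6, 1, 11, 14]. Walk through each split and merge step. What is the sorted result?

Merge sort trace:

Split: [6, 1, 11, 14] -> [6, 1] and [11, 14]
  Split: [6, 1] -> [6] and [1]
  Merge: [6] + [1] -> [1, 6]
  Split: [11, 14] -> [11] and [14]
  Merge: [11] + [14] -> [11, 14]
Merge: [1, 6] + [11, 14] -> [1, 6, 11, 14]

Final sorted array: [1, 6, 11, 14]

The merge sort proceeds by recursively splitting the array and merging sorted halves.
After all merges, the sorted array is [1, 6, 11, 14].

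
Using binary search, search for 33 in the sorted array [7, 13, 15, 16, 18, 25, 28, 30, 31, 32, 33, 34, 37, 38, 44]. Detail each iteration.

Binary search for 33 in [7, 13, 15, 16, 18, 25, 28, 30, 31, 32, 33, 34, 37, 38, 44]:

lo=0, hi=14, mid=7, arr[mid]=30 -> 30 < 33, search right half
lo=8, hi=14, mid=11, arr[mid]=34 -> 34 > 33, search left half
lo=8, hi=10, mid=9, arr[mid]=32 -> 32 < 33, search right half
lo=10, hi=10, mid=10, arr[mid]=33 -> Found target at index 10!

Binary search finds 33 at index 10 after 4 comparisons. The search repeatedly halves the search space by comparing with the middle element.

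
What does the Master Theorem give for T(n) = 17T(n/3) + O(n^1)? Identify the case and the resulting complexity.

Master Theorem for T(n) = 17T(n/3) + O(n^1):

a = 17, b = 3, c = 1
log_b(a) = log_3(17) = 2.5789

Case 1: c = 1 < log_3(17) = 2.5789
T(n) = O(n^(log_3 17))

For T(n) = 17T(n/3) + O(n^1): log_3(17) = 2.5789. This is Case 1 of the Master Theorem (c < log_b(a), work dominated by leaves), giving O(n^(log_3 17)).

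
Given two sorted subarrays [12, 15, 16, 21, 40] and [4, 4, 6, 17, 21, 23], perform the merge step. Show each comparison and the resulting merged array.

Merging process:

Compare 12 vs 4: take 4 from right. Merged: [4]
Compare 12 vs 4: take 4 from right. Merged: [4, 4]
Compare 12 vs 6: take 6 from right. Merged: [4, 4, 6]
Compare 12 vs 17: take 12 from left. Merged: [4, 4, 6, 12]
Compare 15 vs 17: take 15 from left. Merged: [4, 4, 6, 12, 15]
Compare 16 vs 17: take 16 from left. Merged: [4, 4, 6, 12, 15, 16]
Compare 21 vs 17: take 17 from right. Merged: [4, 4, 6, 12, 15, 16, 17]
Compare 21 vs 21: take 21 from left. Merged: [4, 4, 6, 12, 15, 16, 17, 21]
Compare 40 vs 21: take 21 from right. Merged: [4, 4, 6, 12, 15, 16, 17, 21, 21]
Compare 40 vs 23: take 23 from right. Merged: [4, 4, 6, 12, 15, 16, 17, 21, 21, 23]
Append remaining from left: [40]. Merged: [4, 4, 6, 12, 15, 16, 17, 21, 21, 23, 40]

Final merged array: [4, 4, 6, 12, 15, 16, 17, 21, 21, 23, 40]
Total comparisons: 10

The merged array is [4, 4, 6, 12, 15, 16, 17, 21, 21, 23, 40], requiring 10 comparisons. The merge step runs in O(n) time where n is the total number of elements.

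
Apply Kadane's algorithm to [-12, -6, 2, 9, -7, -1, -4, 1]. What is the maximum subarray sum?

Using Kadane's algorithm on [-12, -6, 2, 9, -7, -1, -4, 1]:

Scanning through the array:
Position 1 (value -6): max_ending_here = -6, max_so_far = -6
Position 2 (value 2): max_ending_here = 2, max_so_far = 2
Position 3 (value 9): max_ending_here = 11, max_so_far = 11
Position 4 (value -7): max_ending_here = 4, max_so_far = 11
Position 5 (value -1): max_ending_here = 3, max_so_far = 11
Position 6 (value -4): max_ending_here = -1, max_so_far = 11
Position 7 (value 1): max_ending_here = 1, max_so_far = 11

Maximum subarray: [2, 9]
Maximum sum: 11

The maximum subarray is [2, 9] with sum 11. This subarray runs from index 2 to index 3.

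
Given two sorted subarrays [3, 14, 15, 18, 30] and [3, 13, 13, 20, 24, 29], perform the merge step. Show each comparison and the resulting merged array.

Merging process:

Compare 3 vs 3: take 3 from left. Merged: [3]
Compare 14 vs 3: take 3 from right. Merged: [3, 3]
Compare 14 vs 13: take 13 from right. Merged: [3, 3, 13]
Compare 14 vs 13: take 13 from right. Merged: [3, 3, 13, 13]
Compare 14 vs 20: take 14 from left. Merged: [3, 3, 13, 13, 14]
Compare 15 vs 20: take 15 from left. Merged: [3, 3, 13, 13, 14, 15]
Compare 18 vs 20: take 18 from left. Merged: [3, 3, 13, 13, 14, 15, 18]
Compare 30 vs 20: take 20 from right. Merged: [3, 3, 13, 13, 14, 15, 18, 20]
Compare 30 vs 24: take 24 from right. Merged: [3, 3, 13, 13, 14, 15, 18, 20, 24]
Compare 30 vs 29: take 29 from right. Merged: [3, 3, 13, 13, 14, 15, 18, 20, 24, 29]
Append remaining from left: [30]. Merged: [3, 3, 13, 13, 14, 15, 18, 20, 24, 29, 30]

Final merged array: [3, 3, 13, 13, 14, 15, 18, 20, 24, 29, 30]
Total comparisons: 10

The merged array is [3, 3, 13, 13, 14, 15, 18, 20, 24, 29, 30], requiring 10 comparisons. The merge step runs in O(n) time where n is the total number of elements.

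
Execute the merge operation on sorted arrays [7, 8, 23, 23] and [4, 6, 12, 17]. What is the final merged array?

Merging process:

Compare 7 vs 4: take 4 from right. Merged: [4]
Compare 7 vs 6: take 6 from right. Merged: [4, 6]
Compare 7 vs 12: take 7 from left. Merged: [4, 6, 7]
Compare 8 vs 12: take 8 from left. Merged: [4, 6, 7, 8]
Compare 23 vs 12: take 12 from right. Merged: [4, 6, 7, 8, 12]
Compare 23 vs 17: take 17 from right. Merged: [4, 6, 7, 8, 12, 17]
Append remaining from left: [23, 23]. Merged: [4, 6, 7, 8, 12, 17, 23, 23]

Final merged array: [4, 6, 7, 8, 12, 17, 23, 23]
Total comparisons: 6

The merged array is [4, 6, 7, 8, 12, 17, 23, 23], requiring 6 comparisons. The merge step runs in O(n) time where n is the total number of elements.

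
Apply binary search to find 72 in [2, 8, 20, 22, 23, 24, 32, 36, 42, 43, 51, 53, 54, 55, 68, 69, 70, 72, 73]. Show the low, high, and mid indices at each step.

Binary search for 72 in [2, 8, 20, 22, 23, 24, 32, 36, 42, 43, 51, 53, 54, 55, 68, 69, 70, 72, 73]:

lo=0, hi=18, mid=9, arr[mid]=43 -> 43 < 72, search right half
lo=10, hi=18, mid=14, arr[mid]=68 -> 68 < 72, search right half
lo=15, hi=18, mid=16, arr[mid]=70 -> 70 < 72, search right half
lo=17, hi=18, mid=17, arr[mid]=72 -> Found target at index 17!

Binary search finds 72 at index 17 after 4 comparisons. The search repeatedly halves the search space by comparing with the middle element.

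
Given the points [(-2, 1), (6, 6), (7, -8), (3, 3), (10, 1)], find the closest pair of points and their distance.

Computing all pairwise distances among 5 points:

d((-2, 1), (6, 6)) = 9.434
d((-2, 1), (7, -8)) = 12.7279
d((-2, 1), (3, 3)) = 5.3852
d((-2, 1), (10, 1)) = 12.0
d((6, 6), (7, -8)) = 14.0357
d((6, 6), (3, 3)) = 4.2426 <-- minimum
d((6, 6), (10, 1)) = 6.4031
d((7, -8), (3, 3)) = 11.7047
d((7, -8), (10, 1)) = 9.4868
d((3, 3), (10, 1)) = 7.2801

Closest pair: (6, 6) and (3, 3) with distance 4.2426

The closest pair is (6, 6) and (3, 3) with Euclidean distance 4.2426. For 5 points, brute-force pairwise comparison is shown above. For large n, the divide-and-conquer algorithm (sort by x, recurse on halves, check the dividing strip) achieves O(n log n).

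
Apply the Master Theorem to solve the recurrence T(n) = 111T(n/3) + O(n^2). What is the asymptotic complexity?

Master Theorem for T(n) = 111T(n/3) + O(n^2):

a = 111, b = 3, c = 2
log_b(a) = log_3(111) = 4.2868

Case 1: c = 2 < log_3(111) = 4.2868
T(n) = O(n^(log_3 111))

For T(n) = 111T(n/3) + O(n^2): log_3(111) = 4.2868. This is Case 1 of the Master Theorem (c < log_b(a), work dominated by leaves), giving O(n^(log_3 111)).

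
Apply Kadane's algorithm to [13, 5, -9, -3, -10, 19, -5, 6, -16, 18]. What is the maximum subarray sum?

Using Kadane's algorithm on [13, 5, -9, -3, -10, 19, -5, 6, -16, 18]:

Scanning through the array:
Position 1 (value 5): max_ending_here = 18, max_so_far = 18
Position 2 (value -9): max_ending_here = 9, max_so_far = 18
Position 3 (value -3): max_ending_here = 6, max_so_far = 18
Position 4 (value -10): max_ending_here = -4, max_so_far = 18
Position 5 (value 19): max_ending_here = 19, max_so_far = 19
Position 6 (value -5): max_ending_here = 14, max_so_far = 19
Position 7 (value 6): max_ending_here = 20, max_so_far = 20
Position 8 (value -16): max_ending_here = 4, max_so_far = 20
Position 9 (value 18): max_ending_here = 22, max_so_far = 22

Maximum subarray: [19, -5, 6, -16, 18]
Maximum sum: 22

The maximum subarray is [19, -5, 6, -16, 18] with sum 22. This subarray runs from index 5 to index 9.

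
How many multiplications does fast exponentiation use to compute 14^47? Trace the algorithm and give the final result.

Computing 14^47 by squaring (build up from 14^1; each line after the first costs one multiplication):

14^1 = 14
14^2 = (14^1)^2 = 14^2 = 196
14^4 = (14^2)^2 = 196^2 = 38416
14^5 = 14 * 14^4 = 14 * 38416 = 537824
14^10 = (14^5)^2 = 537824^2 = 289254654976
14^11 = 14 * 14^10 = 14 * 289254654976 = 4049565169664
14^22 = (14^11)^2 = 4049565169664^2 = 16398978063355821105872896
14^23 = 14 * 14^22 = 14 * 16398978063355821105872896 = 229585692886981495482220544
14^46 = (14^23)^2 = 229585692886981495482220544^2 = 52709590378395385649697127909589319306203213055655936
14^47 = 14 * 14^46 = 14 * 52709590378395385649697127909589319306203213055655936 = 737934265297535399095759790734250470286844982779183104

Result: 737934265297535399095759790734250470286844982779183104
Multiplications needed: 9 (9 lines after 14^1)

14^47 = 737934265297535399095759790734250470286844982779183104. Using exponentiation by squaring, this requires 9 multiplications. The key idea: if the exponent is even, square the half-power; if odd, multiply by the base once.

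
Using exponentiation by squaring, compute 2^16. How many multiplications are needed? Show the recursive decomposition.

Computing 2^16 by squaring (build up from 2^1; each line after the first costs one multiplication):

2^1 = 2
2^2 = (2^1)^2 = 2^2 = 4
2^4 = (2^2)^2 = 4^2 = 16
2^8 = (2^4)^2 = 16^2 = 256
2^16 = (2^8)^2 = 256^2 = 65536

Result: 65536
Multiplications needed: 4 (4 lines after 2^1)

2^16 = 65536. Using exponentiation by squaring, this requires 4 multiplications. The key idea: if the exponent is even, square the half-power; if odd, multiply by the base once.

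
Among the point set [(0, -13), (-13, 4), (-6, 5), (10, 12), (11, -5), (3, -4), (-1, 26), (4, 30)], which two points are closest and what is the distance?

Computing all pairwise distances among 8 points:

d((0, -13), (-13, 4)) = 21.4009
d((0, -13), (-6, 5)) = 18.9737
d((0, -13), (10, 12)) = 26.9258
d((0, -13), (11, -5)) = 13.6015
d((0, -13), (3, -4)) = 9.4868
d((0, -13), (-1, 26)) = 39.0128
d((0, -13), (4, 30)) = 43.1856
d((-13, 4), (-6, 5)) = 7.0711
d((-13, 4), (10, 12)) = 24.3516
d((-13, 4), (11, -5)) = 25.632
d((-13, 4), (3, -4)) = 17.8885
d((-13, 4), (-1, 26)) = 25.0599
d((-13, 4), (4, 30)) = 31.0644
d((-6, 5), (10, 12)) = 17.4642
d((-6, 5), (11, -5)) = 19.7231
d((-6, 5), (3, -4)) = 12.7279
d((-6, 5), (-1, 26)) = 21.587
d((-6, 5), (4, 30)) = 26.9258
d((10, 12), (11, -5)) = 17.0294
d((10, 12), (3, -4)) = 17.4642
d((10, 12), (-1, 26)) = 17.8045
d((10, 12), (4, 30)) = 18.9737
d((11, -5), (3, -4)) = 8.0623
d((11, -5), (-1, 26)) = 33.2415
d((11, -5), (4, 30)) = 35.6931
d((3, -4), (-1, 26)) = 30.2655
d((3, -4), (4, 30)) = 34.0147
d((-1, 26), (4, 30)) = 6.4031 <-- minimum

Closest pair: (-1, 26) and (4, 30) with distance 6.4031

The closest pair is (-1, 26) and (4, 30) with Euclidean distance 6.4031. For 8 points, brute-force pairwise comparison is shown above. For large n, the divide-and-conquer algorithm (sort by x, recurse on halves, check the dividing strip) achieves O(n log n).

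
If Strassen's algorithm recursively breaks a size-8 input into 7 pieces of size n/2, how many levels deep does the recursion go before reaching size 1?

For divide and conquer with division factor 2:

Problem sizes at each level:
Level 0: 8
Level 1: 4
Level 2: 2
Level 3: 1

The root is level 0 and the size-1 base case is level 3 (the tree spans levels 0 through 3, i.e. 4 levels counting the root), so the depth is the number of divisions: log_2(8) = 3

The recursion tree depth is log_2(8) = 3. At each level, the problem size is divided by 2, so it takes 3 divisions to reduce to a base case of size 1. The algorithm makes 7 recursive calls at each level.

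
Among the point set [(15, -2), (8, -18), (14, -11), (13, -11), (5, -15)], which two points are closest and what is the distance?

Computing all pairwise distances among 5 points:

d((15, -2), (8, -18)) = 17.4642
d((15, -2), (14, -11)) = 9.0554
d((15, -2), (13, -11)) = 9.2195
d((15, -2), (5, -15)) = 16.4012
d((8, -18), (14, -11)) = 9.2195
d((8, -18), (13, -11)) = 8.6023
d((8, -18), (5, -15)) = 4.2426
d((14, -11), (13, -11)) = 1.0 <-- minimum
d((14, -11), (5, -15)) = 9.8489
d((13, -11), (5, -15)) = 8.9443

Closest pair: (14, -11) and (13, -11) with distance 1.0

The closest pair is (14, -11) and (13, -11) with Euclidean distance 1.0. For 5 points, brute-force pairwise comparison is shown above. For large n, the divide-and-conquer algorithm (sort by x, recurse on halves, check the dividing strip) achieves O(n log n).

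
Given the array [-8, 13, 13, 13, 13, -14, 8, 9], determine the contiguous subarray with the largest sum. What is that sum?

Using Kadane's algorithm on [-8, 13, 13, 13, 13, -14, 8, 9]:

Scanning through the array:
Position 1 (value 13): max_ending_here = 13, max_so_far = 13
Position 2 (value 13): max_ending_here = 26, max_so_far = 26
Position 3 (value 13): max_ending_here = 39, max_so_far = 39
Position 4 (value 13): max_ending_here = 52, max_so_far = 52
Position 5 (value -14): max_ending_here = 38, max_so_far = 52
Position 6 (value 8): max_ending_here = 46, max_so_far = 52
Position 7 (value 9): max_ending_here = 55, max_so_far = 55

Maximum subarray: [13, 13, 13, 13, -14, 8, 9]
Maximum sum: 55

The maximum subarray is [13, 13, 13, 13, -14, 8, 9] with sum 55. This subarray runs from index 1 to index 7.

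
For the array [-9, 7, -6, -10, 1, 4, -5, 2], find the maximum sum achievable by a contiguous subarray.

Using Kadane's algorithm on [-9, 7, -6, -10, 1, 4, -5, 2]:

Scanning through the array:
Position 1 (value 7): max_ending_here = 7, max_so_far = 7
Position 2 (value -6): max_ending_here = 1, max_so_far = 7
Position 3 (value -10): max_ending_here = -9, max_so_far = 7
Position 4 (value 1): max_ending_here = 1, max_so_far = 7
Position 5 (value 4): max_ending_here = 5, max_so_far = 7
Position 6 (value -5): max_ending_here = 0, max_so_far = 7
Position 7 (value 2): max_ending_here = 2, max_so_far = 7

Maximum subarray: [7]
Maximum sum: 7

The maximum subarray is [7] with sum 7. This subarray runs from index 1 to index 1.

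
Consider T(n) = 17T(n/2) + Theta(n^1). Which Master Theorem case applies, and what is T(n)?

Master Theorem for T(n) = 17T(n/2) + O(n^1):

a = 17, b = 2, c = 1
log_b(a) = log_2(17) = 4.0875

Case 1: c = 1 < log_2(17) = 4.0875
T(n) = O(n^(log_2 17))

For T(n) = 17T(n/2) + O(n^1): log_2(17) = 4.0875. This is Case 1 of the Master Theorem (c < log_b(a), work dominated by leaves), giving O(n^(log_2 17)).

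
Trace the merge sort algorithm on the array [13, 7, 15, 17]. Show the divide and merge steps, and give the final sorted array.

Merge sort trace:

Split: [13, 7, 15, 17] -> [13, 7] and [15, 17]
  Split: [13, 7] -> [13] and [7]
  Merge: [13] + [7] -> [7, 13]
  Split: [15, 17] -> [15] and [17]
  Merge: [15] + [17] -> [15, 17]
Merge: [7, 13] + [15, 17] -> [7, 13, 15, 17]

Final sorted array: [7, 13, 15, 17]

The merge sort proceeds by recursively splitting the array and merging sorted halves.
After all merges, the sorted array is [7, 13, 15, 17].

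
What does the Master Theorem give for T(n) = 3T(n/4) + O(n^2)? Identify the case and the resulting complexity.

Master Theorem for T(n) = 3T(n/4) + O(n^2):

a = 3, b = 4, c = 2
log_b(a) = log_4(3) = 0.7925

Case 3: c = 2 > log_4(3) = 0.7925
T(n) = O(n^2) = O(n^2)

For T(n) = 3T(n/4) + O(n^2): log_4(3) = 0.7925. This is Case 3 of the Master Theorem (c > log_b(a), work dominated by root), giving O(n^2).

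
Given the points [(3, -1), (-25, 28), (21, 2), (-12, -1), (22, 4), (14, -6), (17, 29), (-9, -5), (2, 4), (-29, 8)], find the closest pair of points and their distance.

Computing all pairwise distances among 10 points:

d((3, -1), (-25, 28)) = 40.3113
d((3, -1), (21, 2)) = 18.2483
d((3, -1), (-12, -1)) = 15.0
d((3, -1), (22, 4)) = 19.6469
d((3, -1), (14, -6)) = 12.083
d((3, -1), (17, 29)) = 33.1059
d((3, -1), (-9, -5)) = 12.6491
d((3, -1), (2, 4)) = 5.099
d((3, -1), (-29, 8)) = 33.2415
d((-25, 28), (21, 2)) = 52.8394
d((-25, 28), (-12, -1)) = 31.7805
d((-25, 28), (22, 4)) = 52.7731
d((-25, 28), (14, -6)) = 51.7397
d((-25, 28), (17, 29)) = 42.0119
d((-25, 28), (-9, -5)) = 36.6742
d((-25, 28), (2, 4)) = 36.1248
d((-25, 28), (-29, 8)) = 20.3961
d((21, 2), (-12, -1)) = 33.1361
d((21, 2), (22, 4)) = 2.2361 <-- minimum
d((21, 2), (14, -6)) = 10.6301
d((21, 2), (17, 29)) = 27.2947
d((21, 2), (-9, -5)) = 30.8058
d((21, 2), (2, 4)) = 19.105
d((21, 2), (-29, 8)) = 50.3587
d((-12, -1), (22, 4)) = 34.3657
d((-12, -1), (14, -6)) = 26.4764
d((-12, -1), (17, 29)) = 41.7253
d((-12, -1), (-9, -5)) = 5.0
d((-12, -1), (2, 4)) = 14.8661
d((-12, -1), (-29, 8)) = 19.2354
d((22, 4), (14, -6)) = 12.8062
d((22, 4), (17, 29)) = 25.4951
d((22, 4), (-9, -5)) = 32.28
d((22, 4), (2, 4)) = 20.0
d((22, 4), (-29, 8)) = 51.1566
d((14, -6), (17, 29)) = 35.1283
d((14, -6), (-9, -5)) = 23.0217
d((14, -6), (2, 4)) = 15.6205
d((14, -6), (-29, 8)) = 45.2217
d((17, 29), (-9, -5)) = 42.8019
d((17, 29), (2, 4)) = 29.1548
d((17, 29), (-29, 8)) = 50.5668
d((-9, -5), (2, 4)) = 14.2127
d((-9, -5), (-29, 8)) = 23.8537
d((2, 4), (-29, 8)) = 31.257

Closest pair: (21, 2) and (22, 4) with distance 2.2361

The closest pair is (21, 2) and (22, 4) with Euclidean distance 2.2361. For 10 points, brute-force pairwise comparison is shown above. For large n, the divide-and-conquer algorithm (sort by x, recurse on halves, check the dividing strip) achieves O(n log n).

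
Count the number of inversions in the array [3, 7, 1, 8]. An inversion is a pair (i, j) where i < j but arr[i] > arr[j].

Finding inversions in [3, 7, 1, 8]:

(0, 2): arr[0]=3 > arr[2]=1
(1, 2): arr[1]=7 > arr[2]=1

Total inversions: 2

The array has 2 inversion(s): (0,2), (1,2). Each pair (i,j) satisfies i < j and arr[i] > arr[j].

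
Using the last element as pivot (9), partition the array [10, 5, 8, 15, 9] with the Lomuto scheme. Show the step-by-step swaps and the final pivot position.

Lomuto partition with pivot = 9:

Initial array: [10, 5, 8, 15, 9]

arr[0]=10 > 9: no swap
arr[1]=5 <= 9: swap with position 0, array becomes [5, 10, 8, 15, 9]
arr[2]=8 <= 9: swap with position 1, array becomes [5, 8, 10, 15, 9]
arr[3]=15 > 9: no swap

Place pivot at position 2: [5, 8, 9, 15, 10]
Pivot position: 2

After partitioning with pivot 9, the array becomes [5, 8, 9, 15, 10]. The pivot is placed at index 2. All elements to the left of the pivot are <= 9, and all elements to the right are > 9.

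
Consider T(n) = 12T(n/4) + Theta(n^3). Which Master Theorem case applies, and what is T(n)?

Master Theorem for T(n) = 12T(n/4) + O(n^3):

a = 12, b = 4, c = 3
log_b(a) = log_4(12) = 1.7925

Case 3: c = 3 > log_4(12) = 1.7925
T(n) = O(n^3) = O(n^3)

For T(n) = 12T(n/4) + O(n^3): log_4(12) = 1.7925. This is Case 3 of the Master Theorem (c > log_b(a), work dominated by root), giving O(n^3).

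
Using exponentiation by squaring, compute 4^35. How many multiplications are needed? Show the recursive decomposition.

Computing 4^35 by squaring (build up from 4^1; each line after the first costs one multiplication):

4^1 = 4
4^2 = (4^1)^2 = 4^2 = 16
4^4 = (4^2)^2 = 16^2 = 256
4^8 = (4^4)^2 = 256^2 = 65536
4^16 = (4^8)^2 = 65536^2 = 4294967296
4^17 = 4 * 4^16 = 4 * 4294967296 = 17179869184
4^34 = (4^17)^2 = 17179869184^2 = 295147905179352825856
4^35 = 4 * 4^34 = 4 * 295147905179352825856 = 1180591620717411303424

Result: 1180591620717411303424
Multiplications needed: 7 (7 lines after 4^1)

4^35 = 1180591620717411303424. Using exponentiation by squaring, this requires 7 multiplications. The key idea: if the exponent is even, square the half-power; if odd, multiply by the base once.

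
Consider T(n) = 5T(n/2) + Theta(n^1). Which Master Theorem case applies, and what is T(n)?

Master Theorem for T(n) = 5T(n/2) + O(n^1):

a = 5, b = 2, c = 1
log_b(a) = log_2(5) = 2.3219

Case 1: c = 1 < log_2(5) = 2.3219
T(n) = O(n^(log_2 5))

For T(n) = 5T(n/2) + O(n^1): log_2(5) = 2.3219. This is Case 1 of the Master Theorem (c < log_b(a), work dominated by leaves), giving O(n^(log_2 5)).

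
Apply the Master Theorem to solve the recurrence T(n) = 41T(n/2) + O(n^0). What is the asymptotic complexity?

Master Theorem for T(n) = 41T(n/2) + O(n^0):

a = 41, b = 2, c = 0
log_b(a) = log_2(41) = 5.3576

Case 1: c = 0 < log_2(41) = 5.3576
T(n) = O(n^(log_2 41))

For T(n) = 41T(n/2) + O(n^0): log_2(41) = 5.3576. This is Case 1 of the Master Theorem (c < log_b(a), work dominated by leaves), giving O(n^(log_2 41)).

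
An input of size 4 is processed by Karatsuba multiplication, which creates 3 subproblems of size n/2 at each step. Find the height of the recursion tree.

For divide and conquer with division factor 2:

Problem sizes at each level:
Level 0: 4
Level 1: 2
Level 2: 1

The root is level 0 and the size-1 base case is level 2 (the tree spans levels 0 through 2, i.e. 3 levels counting the root), so the depth is the number of divisions: log_2(4) = 2

The recursion tree depth is log_2(4) = 2. At each level, the problem size is divided by 2, so it takes 2 divisions to reduce to a base case of size 1. The algorithm makes 3 recursive calls at each level.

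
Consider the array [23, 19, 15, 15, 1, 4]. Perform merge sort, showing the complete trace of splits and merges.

Merge sort trace:

Split: [23, 19, 15, 15, 1, 4] -> [23, 19, 15] and [15, 1, 4]
  Split: [23, 19, 15] -> [23] and [19, 15]
    Split: [19, 15] -> [19] and [15]
    Merge: [19] + [15] -> [15, 19]
  Merge: [23] + [15, 19] -> [15, 19, 23]
  Split: [15, 1, 4] -> [15] and [1, 4]
    Split: [1, 4] -> [1] and [4]
    Merge: [1] + [4] -> [1, 4]
  Merge: [15] + [1, 4] -> [1, 4, 15]
Merge: [15, 19, 23] + [1, 4, 15] -> [1, 4, 15, 15, 19, 23]

Final sorted array: [1, 4, 15, 15, 19, 23]

The merge sort proceeds by recursively splitting the array and merging sorted halves.
After all merges, the sorted array is [1, 4, 15, 15, 19, 23].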